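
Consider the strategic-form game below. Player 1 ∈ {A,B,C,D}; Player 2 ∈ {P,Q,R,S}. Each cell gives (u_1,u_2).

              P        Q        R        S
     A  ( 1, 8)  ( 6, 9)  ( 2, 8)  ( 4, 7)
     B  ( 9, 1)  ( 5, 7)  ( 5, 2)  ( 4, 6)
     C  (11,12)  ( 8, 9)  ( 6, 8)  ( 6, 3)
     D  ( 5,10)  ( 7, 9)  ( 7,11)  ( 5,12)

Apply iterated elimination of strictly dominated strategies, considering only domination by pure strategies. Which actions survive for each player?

P1 drop A (C beats it: P:11>1 Q:8>6 R:6>2 S:6>4)
P1 drop B (C beats it: P:11>9 Q:8>5 R:6>5 S:6>4)
P2 drop Q (P beats it: C:12>9 D:10>9)
P1→{C,D} P2→{P,R,S}

Survivors P1:{C,D} P2:{P,R,S}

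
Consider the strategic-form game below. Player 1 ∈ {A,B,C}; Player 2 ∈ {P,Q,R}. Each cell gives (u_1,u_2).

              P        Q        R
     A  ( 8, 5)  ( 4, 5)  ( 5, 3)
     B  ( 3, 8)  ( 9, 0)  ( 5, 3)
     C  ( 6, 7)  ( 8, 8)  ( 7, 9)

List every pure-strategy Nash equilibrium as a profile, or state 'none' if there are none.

(A,P): NE
(A,Q): not NE [P1→B gives 9>4]
(A,R): not NE [P1→C gives 7>5; P2→Q gives 5>3]
(B,P): not NE [P1→A gives 8>3]
(B,Q): not NE [P2→P gives 8>0]
(B,R): not NE [P1→C gives 7>5; P2→P gives 8>3]
(C,P): not NE [P1→A gives 8>6; P2→R gives 9>7]
(C,Q): not NE [P1→B gives 9>8; P2→R gives 9>8]
(C,R): NE

PSNE = {(A,P), (C,R)}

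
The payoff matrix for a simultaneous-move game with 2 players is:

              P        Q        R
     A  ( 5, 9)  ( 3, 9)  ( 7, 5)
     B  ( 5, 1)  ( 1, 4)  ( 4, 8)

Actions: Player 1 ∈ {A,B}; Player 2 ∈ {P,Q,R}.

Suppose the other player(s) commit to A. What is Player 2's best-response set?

u_2(P vs A) = 9
u_2(Q vs A) = 9
u_2(R vs A) = 5
max payoff 9 at {P,Q}

BR_2 = {P,Q}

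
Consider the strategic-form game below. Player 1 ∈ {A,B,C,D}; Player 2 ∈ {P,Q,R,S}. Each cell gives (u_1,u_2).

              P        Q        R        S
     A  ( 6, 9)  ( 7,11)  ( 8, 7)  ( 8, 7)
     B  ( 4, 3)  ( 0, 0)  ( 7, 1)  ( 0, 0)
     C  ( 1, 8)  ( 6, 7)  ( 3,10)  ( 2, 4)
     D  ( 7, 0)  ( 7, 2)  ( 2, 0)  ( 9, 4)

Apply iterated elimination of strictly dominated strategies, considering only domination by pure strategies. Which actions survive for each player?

Survivors P1:{A,D} P2:{Q,S}

P1 drop B (A beats it: P:6>4 Q:7>0 R:8>7 S:8>0)
P1 drop C (A beats it: P:6>1 Q:7>6 R:8>3 S:8>2)
P2 drop P (Q beats it: A:11>9 D:2>0)
P2 drop R (Q beats it: A:11>7 D:2>0)
P1→{A,D} P2→{Q,S}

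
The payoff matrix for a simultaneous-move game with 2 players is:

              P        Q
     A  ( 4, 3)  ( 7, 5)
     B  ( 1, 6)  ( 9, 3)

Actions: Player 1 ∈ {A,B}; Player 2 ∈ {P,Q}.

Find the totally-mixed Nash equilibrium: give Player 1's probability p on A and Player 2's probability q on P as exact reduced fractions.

P1 mixes 3/5 on A; P2 mixes 2/5 on P

P1 indiff ⇒ q·4+(1-q)·7 = q·1+(1-q)·9 ⇒ q(3) = (1-q)(2) ⇒ q = 2/5
P2 indiff ⇒ p·3+(1-p)·6 = p·5+(1-p)·3 ⇒ p(-2) = (1-p)(-3) ⇒ p = 3/5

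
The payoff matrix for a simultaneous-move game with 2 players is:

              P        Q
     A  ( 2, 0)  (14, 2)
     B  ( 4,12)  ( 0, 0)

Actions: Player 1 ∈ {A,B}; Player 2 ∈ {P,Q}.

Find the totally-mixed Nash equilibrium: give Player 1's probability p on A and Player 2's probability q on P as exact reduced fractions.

P1 mixes 6/7 on A; P2 mixes 7/8 on P

P1 indiff ⇒ q·2+(1-q)·14 = q·4+(1-q)·0 ⇒ q(-2) = (1-q)(-14) ⇒ q = 7/8
P2 indiff ⇒ p·0+(1-p)·12 = p·2+(1-p)·0 ⇒ p(-2) = (1-p)(-12) ⇒ p = 6/7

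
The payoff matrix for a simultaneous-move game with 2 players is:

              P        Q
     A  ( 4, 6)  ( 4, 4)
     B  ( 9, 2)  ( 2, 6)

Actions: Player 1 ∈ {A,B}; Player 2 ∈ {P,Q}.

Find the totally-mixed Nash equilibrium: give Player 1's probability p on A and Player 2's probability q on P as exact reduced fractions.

P1 indiff ⇒ q·4+(1-q)·4 = q·9+(1-q)·2 ⇒ q(-5) = (1-q)(-2) ⇒ q = 2/7
P2 indiff ⇒ p·6+(1-p)·2 = p·4+(1-p)·6 ⇒ p(2) = (1-p)(4) ⇒ p = 2/3

(p,q) = (2/3, 2/7)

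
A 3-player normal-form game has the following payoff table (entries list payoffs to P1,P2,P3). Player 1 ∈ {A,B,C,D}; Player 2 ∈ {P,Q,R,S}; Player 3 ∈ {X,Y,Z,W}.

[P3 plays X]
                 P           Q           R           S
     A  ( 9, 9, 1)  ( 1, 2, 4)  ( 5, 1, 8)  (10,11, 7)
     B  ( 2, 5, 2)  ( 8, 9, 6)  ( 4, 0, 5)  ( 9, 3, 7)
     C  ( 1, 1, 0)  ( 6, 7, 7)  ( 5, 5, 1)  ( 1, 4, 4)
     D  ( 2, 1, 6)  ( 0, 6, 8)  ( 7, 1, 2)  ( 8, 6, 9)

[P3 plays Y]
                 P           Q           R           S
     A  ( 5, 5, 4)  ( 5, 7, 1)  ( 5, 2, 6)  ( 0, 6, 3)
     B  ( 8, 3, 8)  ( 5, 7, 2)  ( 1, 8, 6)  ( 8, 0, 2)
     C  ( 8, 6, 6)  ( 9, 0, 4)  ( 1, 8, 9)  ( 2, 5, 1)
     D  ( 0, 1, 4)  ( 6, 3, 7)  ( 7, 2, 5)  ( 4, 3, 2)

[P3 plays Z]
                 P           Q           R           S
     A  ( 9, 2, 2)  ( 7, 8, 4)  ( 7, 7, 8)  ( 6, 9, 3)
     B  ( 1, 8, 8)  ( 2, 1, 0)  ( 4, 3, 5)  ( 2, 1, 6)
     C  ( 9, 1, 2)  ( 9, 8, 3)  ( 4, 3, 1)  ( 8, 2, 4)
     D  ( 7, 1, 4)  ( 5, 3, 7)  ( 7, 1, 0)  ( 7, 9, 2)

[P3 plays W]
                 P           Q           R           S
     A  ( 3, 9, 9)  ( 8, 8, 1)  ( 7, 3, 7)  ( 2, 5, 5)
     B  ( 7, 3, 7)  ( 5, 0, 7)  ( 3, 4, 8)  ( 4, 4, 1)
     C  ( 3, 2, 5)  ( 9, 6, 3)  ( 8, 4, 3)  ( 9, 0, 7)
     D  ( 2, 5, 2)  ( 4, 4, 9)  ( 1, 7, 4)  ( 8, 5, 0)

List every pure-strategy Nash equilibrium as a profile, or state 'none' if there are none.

Nash profiles: (A,S,X)

(A,P,X): not NE [P2→S gives 11>9; P3→W gives 9>1]
(A,P,Y): not NE [P1→C gives 8>5; P2→Q gives 7>5; P3→W gives 9>4]
(A,P,Z): not NE [P2→S gives 9>2; P3→W gives 9>2]
(A,P,W): not NE [P1→B gives 7>3]
(A,Q,X): not NE [P1→B gives 8>1; P2→S gives 11>2]
(A,Q,Y): not NE [P1→C gives 9>5; P3→Z gives 4>1]
(A,Q,Z): not NE [P1→C gives 9>7; P2→S gives 9>8]
(A,Q,W): not NE [P1→C gives 9>8; P2→P gives 9>8; P3→Z gives 4>1]
(A,R,X): not NE [P1→D gives 7>5; P2→S gives 11>1]
(A,R,Y): not NE [P1→D gives 7>5; P2→Q gives 7>2; P3→Z gives 8>6]
(A,R,Z): not NE [P2→S gives 9>7]
(A,R,W): not NE [P1→C gives 8>7; P2→P gives 9>3; P3→Z gives 8>7]
(A,S,X): NE
(A,S,Y): not NE [P1→B gives 8>0; P2→Q gives 7>6; P3→X gives 7>3]
(A,S,Z): not NE [P1→C gives 8>6; P3→X gives 7>3]
(A,S,W): not NE [P1→C gives 9>2; P2→P gives 9>5; P3→X gives 7>5]
(B,P,X): not NE [P1→A gives 9>2; P2→Q gives 9>5; P3→Z gives 8>2]
(B,P,Y): not NE [P2→R gives 8>3]
(B,P,Z): not NE [P1→C gives 9>1]
(B,P,W): not NE [P2→S gives 4>3; P3→Z gives 8>7]
(B,Q,X): not NE [P3→W gives 7>6]
(B,Q,Y): not NE [P1→C gives 9>5; P2→R gives 8>7; P3→W gives 7>2]
(B,Q,Z): not NE [P1→C gives 9>2; P2→P gives 8>1; P3→W gives 7>0]
(B,Q,W): not NE [P1→C gives 9>5; P2→S gives 4>0]
(B,R,X): not NE [P1→D gives 7>4; P2→Q gives 9>0; P3→W gives 8>5]
(B,R,Y): not NE [P1→D gives 7>1; P3→W gives 8>6]
(B,R,Z): not NE [P1→D gives 7>4; P2→P gives 8>3; P3→W gives 8>5]
(B,R,W): not NE [P1→C gives 8>3]
(B,S,X): not NE [P1→A gives 10>9; P2→Q gives 9>3]
(B,S,Y): not NE [P2→R gives 8>0; P3→X gives 7>2]
(B,S,Z): not NE [P1→C gives 8>2; P2→P gives 8>1; P3→X gives 7>6]
(B,S,W): not NE [P1→C gives 9>4; P3→X gives 7>1]
(C,P,X): not NE [P1→A gives 9>1; P2→Q gives 7>1; P3→Y gives 6>0]
(C,P,Y): not NE [P2→R gives 8>6]
(C,P,Z): not NE [P2→Q gives 8>1; P3→Y gives 6>2]
(C,P,W): not NE [P1→B gives 7>3; P2→Q gives 6>2; P3→Y gives 6>5]
(C,Q,X): not NE [P1→B gives 8>6]
(C,Q,Y): not NE [P2→R gives 8>0; P3→X gives 7>4]
(C,Q,Z): not NE [P3→X gives 7>3]
(C,Q,W): not NE [P3→X gives 7>3]
(C,R,X): not NE [P1→D gives 7>5; P2→Q gives 7>5; P3→Y gives 9>1]
(C,R,Y): not NE [P1→D gives 7>1]
(C,R,Z): not NE [P1→D gives 7>4; P2→Q gives 8>3; P3→Y gives 9>1]
(C,R,W): not NE [P2→Q gives 6>4; P3→Y gives 9>3]
(C,S,X): not NE [P1→A gives 10>1; P2→Q gives 7>4; P3→W gives 7>4]
(C,S,Y): not NE [P1→B gives 8>2; P2→R gives 8>5; P3→W gives 7>1]
(C,S,Z): not NE [P2→Q gives 8>2; P3→W gives 7>4]
(C,S,W): not NE [P2→Q gives 6>0]
(D,P,X): not NE [P1→A gives 9>2; P2→S gives 6>1]
(D,P,Y): not NE [P1→C gives 8>0; P2→S gives 3>1; P3→X gives 6>4]
(D,P,Z): not NE [P1→C gives 9>7; P2→S gives 9>1; P3→X gives 6>4]
(D,P,W): not NE [P1→B gives 7>2; P2→R gives 7>5; P3→X gives 6>2]
(D,Q,X): not NE [P1→B gives 8>0; P3→W gives 9>8]
(D,Q,Y): not NE [P1→C gives 9>6; P3→W gives 9>7]
(D,Q,Z): not NE [P1→C gives 9>5; P2→S gives 9>3; P3→W gives 9>7]
(D,Q,W): not NE [P1→C gives 9>4; P2→R gives 7>4]
(D,R,X): not NE [P2→S gives 6>1; P3→Y gives 5>2]
(D,R,Y): not NE [P2→S gives 3>2]
(D,R,Z): not NE [P2→S gives 9>1; P3→Y gives 5>0]
(D,R,W): not NE [P1→C gives 8>1; P3→Y gives 5>4]
(D,S,X): not NE [P1→A gives 10>8]
(D,S,Y): not NE [P1→B gives 8>4; P3→X gives 9>2]
(D,S,Z): not NE [P1→C gives 8>7; P3→X gives 9>2]
(D,S,W): not NE [P1→C gives 9>8; P2→R gives 7>5; P3→X gives 9>0]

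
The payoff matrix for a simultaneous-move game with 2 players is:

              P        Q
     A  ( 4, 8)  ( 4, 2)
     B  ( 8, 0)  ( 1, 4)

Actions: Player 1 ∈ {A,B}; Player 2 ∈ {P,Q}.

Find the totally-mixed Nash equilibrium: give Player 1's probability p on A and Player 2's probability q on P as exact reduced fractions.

(p,q) = (2/5, 3/7)

P1 indiff ⇒ q·4+(1-q)·4 = q·8+(1-q)·1 ⇒ q(-4) = (1-q)(-3) ⇒ q = 3/7
P2 indiff ⇒ p·8+(1-p)·0 = p·2+(1-p)·4 ⇒ p(6) = (1-p)(4) ⇒ p = 2/5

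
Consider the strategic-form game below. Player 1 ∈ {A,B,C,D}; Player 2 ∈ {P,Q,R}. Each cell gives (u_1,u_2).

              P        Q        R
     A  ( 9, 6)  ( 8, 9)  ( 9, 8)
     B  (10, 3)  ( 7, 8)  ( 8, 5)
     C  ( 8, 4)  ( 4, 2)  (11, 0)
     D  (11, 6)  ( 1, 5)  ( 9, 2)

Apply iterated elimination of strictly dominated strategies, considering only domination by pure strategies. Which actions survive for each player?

P2 drop R (Q beats it: A:9>8 B:8>5 C:2>0 D:5>2)
P1 drop C (A beats it: P:9>8 Q:8>4)
P1→{A,B,D} P2→{P,Q}

IESDS → P1:{A,B,D} P2:{P,Q}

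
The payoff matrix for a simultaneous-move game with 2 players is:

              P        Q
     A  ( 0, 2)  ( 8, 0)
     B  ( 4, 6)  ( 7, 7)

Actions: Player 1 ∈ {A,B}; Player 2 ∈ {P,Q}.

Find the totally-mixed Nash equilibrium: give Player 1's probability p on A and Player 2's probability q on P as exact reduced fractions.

(p,q) = (1/3, 1/5)

P1 indiff ⇒ q·0+(1-q)·8 = q·4+(1-q)·7 ⇒ q(-4) = (1-q)(-1) ⇒ q = 1/5
P2 indiff ⇒ p·2+(1-p)·6 = p·0+(1-p)·7 ⇒ p(2) = (1-p)(1) ⇒ p = 1/3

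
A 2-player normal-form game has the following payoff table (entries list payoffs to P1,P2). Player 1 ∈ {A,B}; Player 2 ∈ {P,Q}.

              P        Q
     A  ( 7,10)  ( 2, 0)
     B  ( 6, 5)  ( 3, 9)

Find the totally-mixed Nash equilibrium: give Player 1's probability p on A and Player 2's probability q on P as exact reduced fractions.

p=2/7, q=1/2

P1 indiff ⇒ q·7+(1-q)·2 = q·6+(1-q)·3 ⇒ q(1) = (1-q)(1) ⇒ q = 1/2
P2 indiff ⇒ p·10+(1-p)·5 = p·0+(1-p)·9 ⇒ p(10) = (1-p)(4) ⇒ p = 2/7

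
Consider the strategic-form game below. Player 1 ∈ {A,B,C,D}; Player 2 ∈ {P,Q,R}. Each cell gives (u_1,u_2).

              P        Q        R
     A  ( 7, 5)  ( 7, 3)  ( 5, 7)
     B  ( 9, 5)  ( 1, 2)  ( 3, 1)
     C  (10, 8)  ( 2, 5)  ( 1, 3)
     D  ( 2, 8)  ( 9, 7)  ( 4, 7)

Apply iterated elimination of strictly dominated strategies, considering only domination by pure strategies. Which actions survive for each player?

Remaining: P1:{A,B,C} P2:{P,R}

P2 drop Q (P beats it: A:5>3 B:5>2 C:8>5 D:8>7)
P1 drop D (A beats it: P:7>2 R:5>4)
P1→{A,B,C} P2→{P,R}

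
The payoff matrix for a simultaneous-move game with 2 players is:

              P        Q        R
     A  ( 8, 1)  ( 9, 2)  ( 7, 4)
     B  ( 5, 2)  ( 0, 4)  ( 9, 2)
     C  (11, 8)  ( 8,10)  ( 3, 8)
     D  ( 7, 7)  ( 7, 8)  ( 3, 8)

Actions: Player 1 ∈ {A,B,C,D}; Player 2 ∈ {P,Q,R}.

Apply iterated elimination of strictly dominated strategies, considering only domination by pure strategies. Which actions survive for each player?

Survivors P1:{A,B} P2:{Q,R}

P1 drop D (A beats it: P:8>7 Q:9>7 R:7>3)
P2 drop P (Q beats it: A:2>1 B:4>2 C:10>8)
P1 drop C (A beats it: Q:9>8 R:7>3)
P1→{A,B} P2→{Q,R}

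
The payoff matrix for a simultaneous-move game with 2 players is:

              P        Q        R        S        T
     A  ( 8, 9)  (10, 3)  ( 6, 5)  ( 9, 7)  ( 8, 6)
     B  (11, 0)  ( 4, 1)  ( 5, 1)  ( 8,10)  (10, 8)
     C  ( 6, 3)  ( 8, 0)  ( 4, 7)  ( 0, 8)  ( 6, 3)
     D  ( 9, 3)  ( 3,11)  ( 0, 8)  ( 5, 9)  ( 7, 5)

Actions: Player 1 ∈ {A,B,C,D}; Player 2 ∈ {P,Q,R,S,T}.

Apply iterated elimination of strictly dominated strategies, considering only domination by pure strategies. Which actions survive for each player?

Remaining: P1:{A,B} P2:{P,S}

P1 drop C (A beats it: P:8>6 Q:10>8 R:6>4 S:9>0 T:8>6)
P1 drop D (B beats it: P:11>9 Q:4>3 R:5>0 S:8>5 T:10>7)
P2 drop Q (S beats it: A:7>3 B:10>1)
P2 drop R (S beats it: A:7>5 B:10>1)
P2 drop T (S beats it: A:7>6 B:10>8)
P1→{A,B} P2→{P,S}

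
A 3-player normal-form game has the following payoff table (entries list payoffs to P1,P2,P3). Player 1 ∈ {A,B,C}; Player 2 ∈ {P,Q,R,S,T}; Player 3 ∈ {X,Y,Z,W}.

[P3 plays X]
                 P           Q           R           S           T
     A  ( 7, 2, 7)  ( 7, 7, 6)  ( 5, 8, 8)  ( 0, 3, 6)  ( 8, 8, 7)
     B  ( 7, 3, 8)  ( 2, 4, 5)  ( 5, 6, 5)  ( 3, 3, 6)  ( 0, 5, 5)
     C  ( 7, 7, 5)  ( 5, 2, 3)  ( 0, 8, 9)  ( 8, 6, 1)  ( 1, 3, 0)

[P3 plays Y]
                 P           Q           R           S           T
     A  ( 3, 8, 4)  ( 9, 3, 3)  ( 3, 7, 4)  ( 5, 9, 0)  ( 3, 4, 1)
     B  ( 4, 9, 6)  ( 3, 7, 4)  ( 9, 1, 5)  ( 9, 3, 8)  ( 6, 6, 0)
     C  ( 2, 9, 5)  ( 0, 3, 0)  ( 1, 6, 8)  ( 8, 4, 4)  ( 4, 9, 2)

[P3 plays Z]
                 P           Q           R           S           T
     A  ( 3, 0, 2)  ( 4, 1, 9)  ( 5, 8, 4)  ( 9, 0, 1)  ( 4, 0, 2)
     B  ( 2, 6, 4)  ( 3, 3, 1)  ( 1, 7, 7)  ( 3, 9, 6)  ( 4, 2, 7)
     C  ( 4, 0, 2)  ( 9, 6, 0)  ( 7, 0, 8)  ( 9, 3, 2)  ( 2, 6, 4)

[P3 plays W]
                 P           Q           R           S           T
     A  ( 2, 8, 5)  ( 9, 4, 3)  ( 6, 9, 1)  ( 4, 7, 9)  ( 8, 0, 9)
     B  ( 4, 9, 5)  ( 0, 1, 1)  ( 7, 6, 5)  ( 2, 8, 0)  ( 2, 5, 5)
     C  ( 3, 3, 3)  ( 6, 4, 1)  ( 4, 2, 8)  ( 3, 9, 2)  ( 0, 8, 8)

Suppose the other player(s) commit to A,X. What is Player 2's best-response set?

P2 best: {R,T}

u_2(P vs A,X) = 2
u_2(Q vs A,X) = 7
u_2(R vs A,X) = 8
u_2(S vs A,X) = 3
u_2(T vs A,X) = 8
max payoff 8 at {R,T}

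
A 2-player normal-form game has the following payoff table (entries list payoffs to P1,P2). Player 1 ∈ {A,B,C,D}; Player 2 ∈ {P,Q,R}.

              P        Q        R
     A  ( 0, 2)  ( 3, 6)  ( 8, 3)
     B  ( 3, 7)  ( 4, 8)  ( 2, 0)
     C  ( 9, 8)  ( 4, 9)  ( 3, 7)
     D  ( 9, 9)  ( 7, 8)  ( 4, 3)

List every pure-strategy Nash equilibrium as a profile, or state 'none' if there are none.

(A,P): not NE [P1→D gives 9>0; P2→Q gives 6>2]
(A,Q): not NE [P1→D gives 7>3]
(A,R): not NE [P2→Q gives 6>3]
(B,P): not NE [P1→D gives 9>3; P2→Q gives 8>7]
(B,Q): not NE [P1→D gives 7>4]
(B,R): not NE [P1→A gives 8>2; P2→Q gives 8>0]
(C,P): not NE [P2→Q gives 9>8]
(C,Q): not NE [P1→D gives 7>4]
(C,R): not NE [P1→A gives 8>3; P2→Q gives 9>7]
(D,P): NE
(D,Q): not NE [P2→P gives 9>8]
(D,R): not NE [P1→A gives 8>4; P2→P gives 9>3]

Nash profiles: (D,P)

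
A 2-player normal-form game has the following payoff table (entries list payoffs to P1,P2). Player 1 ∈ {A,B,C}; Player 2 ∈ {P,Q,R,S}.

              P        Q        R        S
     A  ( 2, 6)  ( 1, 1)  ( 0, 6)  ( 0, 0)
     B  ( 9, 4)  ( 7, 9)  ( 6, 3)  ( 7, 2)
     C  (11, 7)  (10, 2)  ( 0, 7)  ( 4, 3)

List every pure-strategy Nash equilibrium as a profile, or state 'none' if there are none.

Nash profiles: (C,P)

(A,P): not NE [P1→C gives 11>2]
(A,Q): not NE [P1→C gives 10>1; P2→R gives 6>1]
(A,R): not NE [P1→B gives 6>0]
(A,S): not NE [P1→B gives 7>0; P2→R gives 6>0]
(B,P): not NE [P1→C gives 11>9; P2→Q gives 9>4]
(B,Q): not NE [P1→C gives 10>7]
(B,R): not NE [P2→Q gives 9>3]
(B,S): not NE [P2→Q gives 9>2]
(C,P): NE
(C,Q): not NE [P2→R gives 7>2]
(C,R): not NE [P1→B gives 6>0]
(C,S): not NE [P1→B gives 7>4; P2→R gives 7>3]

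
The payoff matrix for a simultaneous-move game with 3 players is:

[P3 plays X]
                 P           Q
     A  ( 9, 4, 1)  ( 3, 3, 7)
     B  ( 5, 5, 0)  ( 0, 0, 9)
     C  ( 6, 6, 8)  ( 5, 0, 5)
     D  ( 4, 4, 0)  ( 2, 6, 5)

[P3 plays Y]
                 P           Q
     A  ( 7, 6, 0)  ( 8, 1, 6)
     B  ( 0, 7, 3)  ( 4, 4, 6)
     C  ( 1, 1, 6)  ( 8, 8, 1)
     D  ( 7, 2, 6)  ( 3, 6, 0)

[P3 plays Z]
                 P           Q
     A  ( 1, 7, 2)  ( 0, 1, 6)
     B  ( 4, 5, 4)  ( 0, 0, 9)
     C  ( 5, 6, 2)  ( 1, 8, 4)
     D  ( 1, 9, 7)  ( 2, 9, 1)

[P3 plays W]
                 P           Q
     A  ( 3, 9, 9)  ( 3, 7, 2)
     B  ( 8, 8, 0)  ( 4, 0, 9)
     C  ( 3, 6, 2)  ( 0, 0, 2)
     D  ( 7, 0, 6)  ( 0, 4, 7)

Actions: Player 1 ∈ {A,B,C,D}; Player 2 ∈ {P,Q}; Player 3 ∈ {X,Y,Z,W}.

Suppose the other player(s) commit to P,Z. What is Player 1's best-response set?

argmax u_1 = {C}

u_1(A vs P,Z) = 1
u_1(B vs P,Z) = 4
u_1(C vs P,Z) = 5
u_1(D vs P,Z) = 1
max payoff 5 at {C}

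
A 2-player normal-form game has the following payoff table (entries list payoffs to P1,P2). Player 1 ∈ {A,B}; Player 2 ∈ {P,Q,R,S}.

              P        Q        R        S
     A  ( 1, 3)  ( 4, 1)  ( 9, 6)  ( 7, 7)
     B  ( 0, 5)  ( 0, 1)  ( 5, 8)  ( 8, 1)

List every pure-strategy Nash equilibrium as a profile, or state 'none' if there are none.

(A,P): not NE [P2→S gives 7>3]
(A,Q): not NE [P2→S gives 7>1]
(A,R): not NE [P2→S gives 7>6]
(A,S): not NE [P1→B gives 8>7]
(B,P): not NE [P1→A gives 1>0; P2→R gives 8>5]
(B,Q): not NE [P1→A gives 4>0; P2→R gives 8>1]
(B,R): not NE [P1→A gives 9>5]
(B,S): not NE [P2→R gives 8>1]

No pure NE.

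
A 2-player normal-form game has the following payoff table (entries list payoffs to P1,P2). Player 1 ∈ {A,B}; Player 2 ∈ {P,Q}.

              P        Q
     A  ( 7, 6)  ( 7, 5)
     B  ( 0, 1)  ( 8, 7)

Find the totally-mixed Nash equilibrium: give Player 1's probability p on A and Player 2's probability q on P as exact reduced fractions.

P1 mixes 6/7 on A; P2 mixes 1/8 on P

P1 indiff ⇒ q·7+(1-q)·7 = q·0+(1-q)·8 ⇒ q(7) = (1-q)(1) ⇒ q = 1/8
P2 indiff ⇒ p·6+(1-p)·1 = p·5+(1-p)·7 ⇒ p(1) = (1-p)(6) ⇒ p = 6/7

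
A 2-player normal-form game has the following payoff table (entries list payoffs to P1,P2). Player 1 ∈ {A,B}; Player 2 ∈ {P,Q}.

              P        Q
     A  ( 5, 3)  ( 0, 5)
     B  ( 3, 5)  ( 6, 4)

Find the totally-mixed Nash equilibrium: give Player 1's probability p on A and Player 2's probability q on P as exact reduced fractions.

P1 mixes 1/3 on A; P2 mixes 3/4 on P

P1 indiff ⇒ q·5+(1-q)·0 = q·3+(1-q)·6 ⇒ q(2) = (1-q)(6) ⇒ q = 3/4
P2 indiff ⇒ p·3+(1-p)·5 = p·5+(1-p)·4 ⇒ p(-2) = (1-p)(-1) ⇒ p = 1/3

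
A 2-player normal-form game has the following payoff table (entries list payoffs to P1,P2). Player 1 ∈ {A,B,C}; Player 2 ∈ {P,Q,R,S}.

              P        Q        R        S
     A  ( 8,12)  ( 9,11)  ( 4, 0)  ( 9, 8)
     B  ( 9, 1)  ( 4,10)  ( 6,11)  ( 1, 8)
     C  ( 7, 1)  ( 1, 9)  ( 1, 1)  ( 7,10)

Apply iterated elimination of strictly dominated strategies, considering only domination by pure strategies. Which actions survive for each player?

Remaining: P1:{A,B} P2:{P,Q,R}

P1 drop C (A beats it: P:8>7 Q:9>1 R:4>1 S:9>7)
P2 drop S (Q beats it: A:11>8 B:10>8)
P1→{A,B} P2→{P,Q,R}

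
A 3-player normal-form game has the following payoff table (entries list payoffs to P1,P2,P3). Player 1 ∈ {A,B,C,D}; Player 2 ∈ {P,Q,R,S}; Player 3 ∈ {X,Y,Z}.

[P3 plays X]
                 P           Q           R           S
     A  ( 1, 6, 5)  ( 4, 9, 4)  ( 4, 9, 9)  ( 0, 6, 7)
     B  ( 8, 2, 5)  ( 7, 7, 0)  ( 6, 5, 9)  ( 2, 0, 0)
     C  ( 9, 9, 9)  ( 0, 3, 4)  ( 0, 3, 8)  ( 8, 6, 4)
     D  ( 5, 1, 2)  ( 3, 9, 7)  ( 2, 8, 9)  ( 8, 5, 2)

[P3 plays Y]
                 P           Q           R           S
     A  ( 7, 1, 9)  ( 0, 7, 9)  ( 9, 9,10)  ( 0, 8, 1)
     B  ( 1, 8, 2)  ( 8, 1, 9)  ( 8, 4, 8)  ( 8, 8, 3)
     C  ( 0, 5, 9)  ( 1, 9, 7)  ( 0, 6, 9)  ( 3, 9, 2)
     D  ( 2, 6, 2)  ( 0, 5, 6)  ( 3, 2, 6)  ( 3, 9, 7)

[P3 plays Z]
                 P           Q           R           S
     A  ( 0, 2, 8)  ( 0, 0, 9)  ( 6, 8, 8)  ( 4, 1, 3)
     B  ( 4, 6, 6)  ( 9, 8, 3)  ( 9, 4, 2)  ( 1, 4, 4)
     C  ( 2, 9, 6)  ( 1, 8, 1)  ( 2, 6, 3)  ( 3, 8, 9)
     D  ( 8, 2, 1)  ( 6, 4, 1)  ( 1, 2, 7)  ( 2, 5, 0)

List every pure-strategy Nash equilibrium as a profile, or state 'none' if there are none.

Nash profiles: (A,R,Y), (C,P,X)

(A,P,X): not NE [P1→C gives 9>1; P2→R gives 9>6; P3→Y gives 9>5]
(A,P,Y): not NE [P2→R gives 9>1]
(A,P,Z): not NE [P1→D gives 8>0; P2→R gives 8>2; P3→Y gives 9>8]
(A,Q,X): not NE [P1→B gives 7>4; P3→Z gives 9>4]
(A,Q,Y): not NE [P1→B gives 8>0; P2→R gives 9>7]
(A,Q,Z): not NE [P1→B gives 9>0; P2→R gives 8>0]
(A,R,X): not NE [P1→B gives 6>4; P3→Y gives 10>9]
(A,R,Y): NE
(A,R,Z): not NE [P1→B gives 9>6; P3→Y gives 10>8]
(A,S,X): not NE [P1→D gives 8>0; P2→R gives 9>6]
(A,S,Y): not NE [P1→B gives 8>0; P2→R gives 9>8; P3→X gives 7>1]
(A,S,Z): not NE [P2→R gives 8>1; P3→X gives 7>3]
(B,P,X): not NE [P1→C gives 9>8; P2→Q gives 7>2; P3→Z gives 6>5]
(B,P,Y): not NE [P1→A gives 7>1; P3→Z gives 6>2]
(B,P,Z): not NE [P1→D gives 8>4; P2→Q gives 8>6]
(B,Q,X): not NE [P3→Y gives 9>0]
(B,Q,Y): not NE [P2→S gives 8>1]
(B,Q,Z): not NE [P3→Y gives 9>3]
(B,R,X): not NE [P2→Q gives 7>5]
(B,R,Y): not NE [P1→A gives 9>8; P2→S gives 8>4; P3→X gives 9>8]
(B,R,Z): not NE [P2→Q gives 8>4; P3→X gives 9>2]
(B,S,X): not NE [P1→D gives 8>2; P2→Q gives 7>0; P3→Z gives 4>0]
(B,S,Y): not NE [P3→Z gives 4>3]
(B,S,Z): not NE [P1→A gives 4>1; P2→Q gives 8>4]
(C,P,X): NE
(C,P,Y): not NE [P1→A gives 7>0; P2→S gives 9>5]
(C,P,Z): not NE [P1→D gives 8>2; P3→Y gives 9>6]
(C,Q,X): not NE [P1→B gives 7>0; P2→P gives 9>3; P3→Y gives 7>4]
(C,Q,Y): not NE [P1→B gives 8>1]
(C,Q,Z): not NE [P1→B gives 9>1; P2→P gives 9>8; P3→Y gives 7>1]
(C,R,X): not NE [P1→B gives 6>0; P2→P gives 9>3; P3→Y gives 9>8]
(C,R,Y): not NE [P1→A gives 9>0; P2→S gives 9>6]
(C,R,Z): not NE [P1→B gives 9>2; P2→P gives 9>6; P3→Y gives 9>3]
(C,S,X): not NE [P2→P gives 9>6; P3→Z gives 9>4]
(C,S,Y): not NE [P1→B gives 8>3; P3→Z gives 9>2]
(C,S,Z): not NE [P1→A gives 4>3; P2→P gives 9>8]
(D,P,X): not NE [P1→C gives 9>5; P2→Q gives 9>1]
(D,P,Y): not NE [P1→A gives 7>2; P2→S gives 9>6]
(D,P,Z): not NE [P2→S gives 5>2; P3→Y gives 2>1]
(D,Q,X): not NE [P1→B gives 7>3]
(D,Q,Y): not NE [P1→B gives 8>0; P2→S gives 9>5; P3→X gives 7>6]
(D,Q,Z): not NE [P1→B gives 9>6; P2→S gives 5>4; P3→X gives 7>1]
(D,R,X): not NE [P1→B gives 6>2; P2→Q gives 9>8]
(D,R,Y): not NE [P1→A gives 9>3; P2→S gives 9>2; P3→X gives 9>6]
(D,R,Z): not NE [P1→B gives 9>1; P2→S gives 5>2; P3→X gives 9>7]
(D,S,X): not NE [P2→Q gives 9>5; P3→Y gives 7>2]
(D,S,Y): not NE [P1→B gives 8>3]
(D,S,Z): not NE [P1→A gives 4>2; P3→Y gives 7>0]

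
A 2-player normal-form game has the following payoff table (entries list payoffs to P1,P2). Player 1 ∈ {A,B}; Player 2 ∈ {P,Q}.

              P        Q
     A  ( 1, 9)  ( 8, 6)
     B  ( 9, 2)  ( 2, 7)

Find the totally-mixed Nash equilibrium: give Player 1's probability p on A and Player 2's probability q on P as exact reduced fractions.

P1 indiff ⇒ q·1+(1-q)·8 = q·9+(1-q)·2 ⇒ q(-8) = (1-q)(-6) ⇒ q = 3/7
P2 indiff ⇒ p·9+(1-p)·2 = p·6+(1-p)·7 ⇒ p(3) = (1-p)(5) ⇒ p = 5/8

P1 mixes 5/8 on A; P2 mixes 3/7 on P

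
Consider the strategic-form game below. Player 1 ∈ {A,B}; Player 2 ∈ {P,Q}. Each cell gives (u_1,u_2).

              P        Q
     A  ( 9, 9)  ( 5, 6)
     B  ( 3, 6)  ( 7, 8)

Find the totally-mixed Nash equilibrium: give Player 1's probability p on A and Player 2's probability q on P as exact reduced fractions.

p=2/5, q=1/4

P1 indiff ⇒ q·9+(1-q)·5 = q·3+(1-q)·7 ⇒ q(6) = (1-q)(2) ⇒ q = 1/4
P2 indiff ⇒ p·9+(1-p)·6 = p·6+(1-p)·8 ⇒ p(3) = (1-p)(2) ⇒ p = 2/5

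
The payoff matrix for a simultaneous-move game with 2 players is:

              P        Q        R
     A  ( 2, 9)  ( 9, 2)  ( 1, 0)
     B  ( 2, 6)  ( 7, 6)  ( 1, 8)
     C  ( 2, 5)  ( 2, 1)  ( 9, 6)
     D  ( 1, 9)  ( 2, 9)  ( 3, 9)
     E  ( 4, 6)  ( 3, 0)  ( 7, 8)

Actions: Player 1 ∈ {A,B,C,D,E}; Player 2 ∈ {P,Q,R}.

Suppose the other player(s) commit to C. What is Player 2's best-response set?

u_2(P vs C) = 5
u_2(Q vs C) = 1
u_2(R vs C) = 6
max payoff 6 at {R}

argmax u_2 = {R}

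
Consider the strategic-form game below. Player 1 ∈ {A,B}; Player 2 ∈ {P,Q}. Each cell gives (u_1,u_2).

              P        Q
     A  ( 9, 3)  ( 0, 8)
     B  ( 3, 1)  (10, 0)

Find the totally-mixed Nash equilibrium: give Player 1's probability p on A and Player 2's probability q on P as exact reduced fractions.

P1 mixes 1/6 on A; P2 mixes 5/8 on P

P1 indiff ⇒ q·9+(1-q)·0 = q·3+(1-q)·10 ⇒ q(6) = (1-q)(10) ⇒ q = 5/8
P2 indiff ⇒ p·3+(1-p)·1 = p·8+(1-p)·0 ⇒ p(-5) = (1-p)(-1) ⇒ p = 1/6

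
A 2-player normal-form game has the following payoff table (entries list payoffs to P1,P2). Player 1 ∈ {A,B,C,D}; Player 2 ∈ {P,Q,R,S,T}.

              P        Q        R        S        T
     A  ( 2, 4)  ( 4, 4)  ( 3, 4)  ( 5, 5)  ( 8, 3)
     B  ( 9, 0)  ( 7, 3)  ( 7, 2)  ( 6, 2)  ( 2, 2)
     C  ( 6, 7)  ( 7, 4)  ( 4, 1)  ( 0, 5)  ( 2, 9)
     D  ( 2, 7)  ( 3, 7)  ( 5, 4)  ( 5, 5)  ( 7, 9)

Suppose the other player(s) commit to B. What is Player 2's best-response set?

P2 best: {Q}

u_2(P vs B) = 0
u_2(Q vs B) = 3
u_2(R vs B) = 2
u_2(S vs B) = 2
u_2(T vs B) = 2
max payoff 3 at {Q}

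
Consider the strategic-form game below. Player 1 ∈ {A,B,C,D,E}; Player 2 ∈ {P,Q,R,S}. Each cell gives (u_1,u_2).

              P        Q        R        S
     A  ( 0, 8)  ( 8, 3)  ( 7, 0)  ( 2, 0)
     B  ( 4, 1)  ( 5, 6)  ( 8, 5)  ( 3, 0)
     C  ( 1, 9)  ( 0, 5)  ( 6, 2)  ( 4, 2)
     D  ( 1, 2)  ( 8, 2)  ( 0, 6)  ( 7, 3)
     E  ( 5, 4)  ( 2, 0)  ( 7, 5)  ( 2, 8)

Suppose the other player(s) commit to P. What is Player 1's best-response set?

u_1(A vs P) = 0
u_1(B vs P) = 4
u_1(C vs P) = 1
u_1(D vs P) = 1
u_1(E vs P) = 5
max payoff 5 at {E}

P1 best: {E}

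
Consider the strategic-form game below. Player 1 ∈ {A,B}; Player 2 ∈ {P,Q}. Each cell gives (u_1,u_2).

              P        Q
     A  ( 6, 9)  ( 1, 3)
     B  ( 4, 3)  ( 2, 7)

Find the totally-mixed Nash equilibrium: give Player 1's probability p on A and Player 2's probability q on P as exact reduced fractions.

P1 indiff ⇒ q·6+(1-q)·1 = q·4+(1-q)·2 ⇒ q(2) = (1-q)(1) ⇒ q = 1/3
P2 indiff ⇒ p·9+(1-p)·3 = p·3+(1-p)·7 ⇒ p(6) = (1-p)(4) ⇒ p = 2/5

p=2/5, q=1/3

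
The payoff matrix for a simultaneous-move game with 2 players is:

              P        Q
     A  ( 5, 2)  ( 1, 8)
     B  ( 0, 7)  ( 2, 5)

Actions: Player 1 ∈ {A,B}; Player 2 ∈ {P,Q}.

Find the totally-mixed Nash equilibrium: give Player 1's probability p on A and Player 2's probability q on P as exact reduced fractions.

P1 indiff ⇒ q·5+(1-q)·1 = q·0+(1-q)·2 ⇒ q(5) = (1-q)(1) ⇒ q = 1/6
P2 indiff ⇒ p·2+(1-p)·7 = p·8+(1-p)·5 ⇒ p(-6) = (1-p)(-2) ⇒ p = 1/4

p=1/4, q=1/6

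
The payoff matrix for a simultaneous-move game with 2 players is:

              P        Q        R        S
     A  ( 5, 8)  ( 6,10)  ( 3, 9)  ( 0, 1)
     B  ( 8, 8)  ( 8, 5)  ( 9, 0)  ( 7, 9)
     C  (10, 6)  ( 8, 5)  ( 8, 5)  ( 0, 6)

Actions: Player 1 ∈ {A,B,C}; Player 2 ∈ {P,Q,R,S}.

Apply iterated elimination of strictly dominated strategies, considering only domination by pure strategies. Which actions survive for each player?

P1 drop A (B beats it: P:8>5 Q:8>6 R:9>3 S:7>0)
P2 drop Q (P beats it: B:8>5 C:6>5)
P2 drop R (P beats it: B:8>0 C:6>5)
P1→{B,C} P2→{P,S}

Survivors P1:{B,C} P2:{P,S}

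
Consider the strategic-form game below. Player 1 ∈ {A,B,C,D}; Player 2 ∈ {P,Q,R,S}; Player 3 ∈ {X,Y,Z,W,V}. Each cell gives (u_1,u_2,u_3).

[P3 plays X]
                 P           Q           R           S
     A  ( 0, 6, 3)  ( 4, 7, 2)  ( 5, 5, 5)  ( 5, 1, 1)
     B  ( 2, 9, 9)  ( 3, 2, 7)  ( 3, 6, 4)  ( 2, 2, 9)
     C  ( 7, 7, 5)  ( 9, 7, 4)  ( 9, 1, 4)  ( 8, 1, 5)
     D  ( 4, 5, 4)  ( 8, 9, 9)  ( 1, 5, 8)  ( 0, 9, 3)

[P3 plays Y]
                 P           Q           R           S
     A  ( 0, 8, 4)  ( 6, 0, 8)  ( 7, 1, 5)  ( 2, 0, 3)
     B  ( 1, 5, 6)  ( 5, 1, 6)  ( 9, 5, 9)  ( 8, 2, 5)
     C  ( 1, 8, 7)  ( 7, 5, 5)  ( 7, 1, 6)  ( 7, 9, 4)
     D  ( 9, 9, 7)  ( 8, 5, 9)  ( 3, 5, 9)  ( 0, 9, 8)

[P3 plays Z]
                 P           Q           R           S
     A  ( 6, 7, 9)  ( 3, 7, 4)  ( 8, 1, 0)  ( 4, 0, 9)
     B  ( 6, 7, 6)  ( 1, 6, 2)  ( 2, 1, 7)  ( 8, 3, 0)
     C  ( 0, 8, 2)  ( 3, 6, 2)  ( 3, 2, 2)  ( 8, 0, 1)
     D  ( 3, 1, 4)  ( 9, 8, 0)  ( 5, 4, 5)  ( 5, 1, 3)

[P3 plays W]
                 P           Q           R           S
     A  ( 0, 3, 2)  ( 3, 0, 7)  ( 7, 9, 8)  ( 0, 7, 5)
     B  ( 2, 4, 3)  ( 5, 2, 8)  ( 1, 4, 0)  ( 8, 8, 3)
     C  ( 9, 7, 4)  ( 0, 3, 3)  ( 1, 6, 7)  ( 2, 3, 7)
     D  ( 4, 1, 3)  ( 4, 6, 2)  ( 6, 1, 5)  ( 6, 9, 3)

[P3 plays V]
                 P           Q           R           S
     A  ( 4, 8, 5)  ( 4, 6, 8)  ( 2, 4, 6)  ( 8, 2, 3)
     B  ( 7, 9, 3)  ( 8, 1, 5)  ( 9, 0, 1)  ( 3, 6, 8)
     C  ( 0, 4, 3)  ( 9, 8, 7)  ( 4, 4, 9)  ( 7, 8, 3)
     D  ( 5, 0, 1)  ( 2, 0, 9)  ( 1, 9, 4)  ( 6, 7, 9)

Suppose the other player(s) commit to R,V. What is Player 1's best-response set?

argmax u_1 = {B}

u_1(A vs R,V) = 2
u_1(B vs R,V) = 9
u_1(C vs R,V) = 4
u_1(D vs R,V) = 1
max payoff 9 at {B}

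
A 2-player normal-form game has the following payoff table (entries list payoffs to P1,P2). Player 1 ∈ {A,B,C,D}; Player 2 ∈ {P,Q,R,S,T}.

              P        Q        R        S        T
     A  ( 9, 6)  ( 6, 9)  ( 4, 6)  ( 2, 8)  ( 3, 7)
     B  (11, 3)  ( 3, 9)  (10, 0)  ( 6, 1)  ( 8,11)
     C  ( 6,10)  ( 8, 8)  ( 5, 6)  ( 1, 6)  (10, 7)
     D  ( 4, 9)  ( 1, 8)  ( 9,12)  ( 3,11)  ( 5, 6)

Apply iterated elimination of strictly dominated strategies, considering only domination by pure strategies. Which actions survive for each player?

P1 drop D (B beats it: P:11>4 Q:3>1 R:10>9 S:6>3 T:8>5)
P2 drop R (Q beats it: A:9>6 B:9>0 C:8>6)
P2 drop S (Q beats it: A:9>8 B:9>1 C:8>6)
P1→{A,B,C} P2→{P,Q,T}

Survivors P1:{A,B,C} P2:{P,Q,T}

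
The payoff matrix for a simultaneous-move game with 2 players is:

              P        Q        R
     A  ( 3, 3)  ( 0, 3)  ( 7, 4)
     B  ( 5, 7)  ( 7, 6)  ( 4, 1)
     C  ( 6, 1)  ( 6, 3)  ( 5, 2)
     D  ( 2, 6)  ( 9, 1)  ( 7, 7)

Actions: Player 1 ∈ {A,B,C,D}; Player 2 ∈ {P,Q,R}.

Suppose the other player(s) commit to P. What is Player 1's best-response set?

argmax u_1 = {C}

u_1(A vs P) = 3
u_1(B vs P) = 5
u_1(C vs P) = 6
u_1(D vs P) = 2
max payoff 6 at {C}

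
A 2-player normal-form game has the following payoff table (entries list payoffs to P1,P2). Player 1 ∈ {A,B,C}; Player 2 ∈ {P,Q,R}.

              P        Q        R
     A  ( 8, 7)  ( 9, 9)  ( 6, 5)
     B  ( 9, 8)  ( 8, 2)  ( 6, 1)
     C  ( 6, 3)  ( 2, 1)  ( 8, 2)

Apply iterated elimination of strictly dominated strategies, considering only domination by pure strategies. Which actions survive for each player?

Remaining: P1:{A,B} P2:{P,Q}

P2 drop R (P beats it: A:7>5 B:8>1 C:3>2)
P1 drop C (A beats it: P:8>6 Q:9>2)
P1→{A,B} P2→{P,Q}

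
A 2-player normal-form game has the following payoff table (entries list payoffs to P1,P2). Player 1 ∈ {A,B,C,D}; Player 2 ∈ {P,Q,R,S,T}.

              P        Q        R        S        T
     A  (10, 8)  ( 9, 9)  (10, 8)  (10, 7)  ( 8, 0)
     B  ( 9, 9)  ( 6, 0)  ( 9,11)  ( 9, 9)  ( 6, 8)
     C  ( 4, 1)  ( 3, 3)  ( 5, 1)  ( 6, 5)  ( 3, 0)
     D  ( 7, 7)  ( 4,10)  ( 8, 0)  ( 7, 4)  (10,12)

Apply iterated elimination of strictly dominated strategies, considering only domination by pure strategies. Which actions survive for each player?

Remaining: P1:{A,D} P2:{Q,T}

P1 drop B (A beats it: P:10>9 Q:9>6 R:10>9 S:10>9 T:8>6)
P1 drop C (A beats it: P:10>4 Q:9>3 R:10>5 S:10>6 T:8>3)
P2 drop P (Q beats it: A:9>8 D:10>7)
P2 drop R (Q beats it: A:9>8 D:10>0)
P2 drop S (Q beats it: A:9>7 D:10>4)
P1→{A,D} P2→{Q,T}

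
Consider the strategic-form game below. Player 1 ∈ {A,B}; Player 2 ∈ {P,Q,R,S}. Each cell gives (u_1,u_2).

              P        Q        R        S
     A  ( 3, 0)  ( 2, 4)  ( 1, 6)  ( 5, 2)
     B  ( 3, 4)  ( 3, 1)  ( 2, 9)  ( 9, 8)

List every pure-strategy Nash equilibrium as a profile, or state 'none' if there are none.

PSNE = {(B,R)}

(A,P): not NE [P2→R gives 6>0]
(A,Q): not NE [P1→B gives 3>2; P2→R gives 6>4]
(A,R): not NE [P1→B gives 2>1]
(A,S): not NE [P1→B gives 9>5; P2→R gives 6>2]
(B,P): not NE [P2→R gives 9>4]
(B,Q): not NE [P2→R gives 9>1]
(B,R): NE
(B,S): not NE [P2→R gives 9>8]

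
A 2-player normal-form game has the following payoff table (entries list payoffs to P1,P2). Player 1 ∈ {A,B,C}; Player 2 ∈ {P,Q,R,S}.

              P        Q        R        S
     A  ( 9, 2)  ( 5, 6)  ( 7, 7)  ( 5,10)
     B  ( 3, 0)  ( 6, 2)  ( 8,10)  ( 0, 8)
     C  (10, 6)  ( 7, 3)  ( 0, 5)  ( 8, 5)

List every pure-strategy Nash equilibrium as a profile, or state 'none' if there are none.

(A,P): not NE [P1→C gives 10>9; P2→S gives 10>2]
(A,Q): not NE [P1→C gives 7>5; P2→S gives 10>6]
(A,R): not NE [P1→B gives 8>7; P2→S gives 10>7]
(A,S): not NE [P1→C gives 8>5]
(B,P): not NE [P1→C gives 10>3; P2→R gives 10>0]
(B,Q): not NE [P1→C gives 7>6; P2→R gives 10>2]
(B,R): NE
(B,S): not NE [P1→C gives 8>0; P2→R gives 10>8]
(C,P): NE
(C,Q): not NE [P2→P gives 6>3]
(C,R): not NE [P1→B gives 8>0; P2→P gives 6>5]
(C,S): not NE [P2→P gives 6>5]

PSNE = {(B,R), (C,P)}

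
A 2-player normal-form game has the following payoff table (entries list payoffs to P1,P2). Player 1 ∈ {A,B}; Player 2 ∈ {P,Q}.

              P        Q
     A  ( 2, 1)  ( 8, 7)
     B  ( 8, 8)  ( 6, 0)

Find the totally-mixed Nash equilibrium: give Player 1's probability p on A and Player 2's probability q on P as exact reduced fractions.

P1 indiff ⇒ q·2+(1-q)·8 = q·8+(1-q)·6 ⇒ q(-6) = (1-q)(-2) ⇒ q = 1/4
P2 indiff ⇒ p·1+(1-p)·8 = p·7+(1-p)·0 ⇒ p(-6) = (1-p)(-8) ⇒ p = 4/7

p=4/7, q=1/4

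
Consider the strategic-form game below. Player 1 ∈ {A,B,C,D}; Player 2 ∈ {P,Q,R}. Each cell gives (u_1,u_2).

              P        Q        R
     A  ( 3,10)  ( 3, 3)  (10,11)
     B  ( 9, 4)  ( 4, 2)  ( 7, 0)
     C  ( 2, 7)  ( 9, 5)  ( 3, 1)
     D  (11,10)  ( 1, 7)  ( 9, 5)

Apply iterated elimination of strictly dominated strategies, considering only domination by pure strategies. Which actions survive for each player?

P2 drop Q (P beats it: A:10>3 B:4>2 C:7>5 D:10>7)
P1 drop B (D beats it: P:11>9 R:9>7)
P1 drop C (A beats it: P:3>2 R:10>3)
P1→{A,D} P2→{P,R}

Remaining: P1:{A,D} P2:{P,R}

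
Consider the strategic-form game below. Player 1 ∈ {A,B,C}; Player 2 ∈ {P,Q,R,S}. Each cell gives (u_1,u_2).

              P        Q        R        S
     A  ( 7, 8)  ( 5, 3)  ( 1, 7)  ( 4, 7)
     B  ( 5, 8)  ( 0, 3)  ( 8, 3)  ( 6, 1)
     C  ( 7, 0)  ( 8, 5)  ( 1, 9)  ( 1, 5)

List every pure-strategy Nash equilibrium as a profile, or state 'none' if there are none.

PSNE = {(A,P)}

(A,P): NE
(A,Q): not NE [P1→C gives 8>5; P2→P gives 8>3]
(A,R): not NE [P1→B gives 8>1; P2→P gives 8>7]
(A,S): not NE [P1→B gives 6>4; P2→P gives 8>7]
(B,P): not NE [P1→C gives 7>5]
(B,Q): not NE [P1→C gives 8>0; P2→P gives 8>3]
(B,R): not NE [P2→P gives 8>3]
(B,S): not NE [P2→P gives 8>1]
(C,P): not NE [P2→R gives 9>0]
(C,Q): not NE [P2→R gives 9>5]
(C,R): not NE [P1→B gives 8>1]
(C,S): not NE [P1→B gives 6>1; P2→R gives 9>5]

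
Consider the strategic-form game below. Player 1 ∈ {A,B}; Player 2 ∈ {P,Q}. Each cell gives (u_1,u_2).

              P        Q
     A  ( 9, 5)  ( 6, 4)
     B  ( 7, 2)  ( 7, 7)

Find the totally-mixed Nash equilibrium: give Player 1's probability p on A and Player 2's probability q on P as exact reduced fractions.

p=5/6, q=1/3

P1 indiff ⇒ q·9+(1-q)·6 = q·7+(1-q)·7 ⇒ q(2) = (1-q)(1) ⇒ q = 1/3
P2 indiff ⇒ p·5+(1-p)·2 = p·4+(1-p)·7 ⇒ p(1) = (1-p)(5) ⇒ p = 5/6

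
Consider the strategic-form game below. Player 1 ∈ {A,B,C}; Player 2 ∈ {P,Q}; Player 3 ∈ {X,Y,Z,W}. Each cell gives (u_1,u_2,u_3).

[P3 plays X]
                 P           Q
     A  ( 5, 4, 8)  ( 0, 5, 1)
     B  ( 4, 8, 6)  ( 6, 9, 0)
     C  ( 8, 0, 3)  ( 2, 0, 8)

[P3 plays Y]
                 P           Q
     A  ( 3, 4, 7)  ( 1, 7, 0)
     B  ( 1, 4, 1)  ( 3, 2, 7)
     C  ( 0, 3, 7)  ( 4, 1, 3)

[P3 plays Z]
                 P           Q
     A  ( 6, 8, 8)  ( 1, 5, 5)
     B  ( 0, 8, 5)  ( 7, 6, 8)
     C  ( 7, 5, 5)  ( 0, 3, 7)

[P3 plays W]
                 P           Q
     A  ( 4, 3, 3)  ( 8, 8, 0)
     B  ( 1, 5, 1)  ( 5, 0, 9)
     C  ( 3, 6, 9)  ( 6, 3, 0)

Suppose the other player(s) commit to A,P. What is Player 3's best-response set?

u_3(X vs A,P) = 8
u_3(Y vs A,P) = 7
u_3(Z vs A,P) = 8
u_3(W vs A,P) = 3
max payoff 8 at {X,Z}

P3 best: {X,Z}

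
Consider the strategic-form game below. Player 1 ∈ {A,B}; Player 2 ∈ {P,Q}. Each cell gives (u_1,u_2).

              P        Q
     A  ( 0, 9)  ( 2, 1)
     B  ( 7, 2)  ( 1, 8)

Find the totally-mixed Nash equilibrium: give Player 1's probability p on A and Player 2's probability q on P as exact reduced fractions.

P1 mixes 3/7 on A; P2 mixes 1/8 on P

P1 indiff ⇒ q·0+(1-q)·2 = q·7+(1-q)·1 ⇒ q(-7) = (1-q)(-1) ⇒ q = 1/8
P2 indiff ⇒ p·9+(1-p)·2 = p·1+(1-p)·8 ⇒ p(8) = (1-p)(6) ⇒ p = 3/7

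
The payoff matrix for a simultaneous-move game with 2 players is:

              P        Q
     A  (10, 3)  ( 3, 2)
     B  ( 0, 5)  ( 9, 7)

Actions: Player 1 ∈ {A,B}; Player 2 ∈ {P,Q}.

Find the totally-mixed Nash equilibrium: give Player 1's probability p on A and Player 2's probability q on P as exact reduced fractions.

P1 indiff ⇒ q·10+(1-q)·3 = q·0+(1-q)·9 ⇒ q(10) = (1-q)(6) ⇒ q = 3/8
P2 indiff ⇒ p·3+(1-p)·5 = p·2+(1-p)·7 ⇒ p(1) = (1-p)(2) ⇒ p = 2/3

P1 mixes 2/3 on A; P2 mixes 3/8 on P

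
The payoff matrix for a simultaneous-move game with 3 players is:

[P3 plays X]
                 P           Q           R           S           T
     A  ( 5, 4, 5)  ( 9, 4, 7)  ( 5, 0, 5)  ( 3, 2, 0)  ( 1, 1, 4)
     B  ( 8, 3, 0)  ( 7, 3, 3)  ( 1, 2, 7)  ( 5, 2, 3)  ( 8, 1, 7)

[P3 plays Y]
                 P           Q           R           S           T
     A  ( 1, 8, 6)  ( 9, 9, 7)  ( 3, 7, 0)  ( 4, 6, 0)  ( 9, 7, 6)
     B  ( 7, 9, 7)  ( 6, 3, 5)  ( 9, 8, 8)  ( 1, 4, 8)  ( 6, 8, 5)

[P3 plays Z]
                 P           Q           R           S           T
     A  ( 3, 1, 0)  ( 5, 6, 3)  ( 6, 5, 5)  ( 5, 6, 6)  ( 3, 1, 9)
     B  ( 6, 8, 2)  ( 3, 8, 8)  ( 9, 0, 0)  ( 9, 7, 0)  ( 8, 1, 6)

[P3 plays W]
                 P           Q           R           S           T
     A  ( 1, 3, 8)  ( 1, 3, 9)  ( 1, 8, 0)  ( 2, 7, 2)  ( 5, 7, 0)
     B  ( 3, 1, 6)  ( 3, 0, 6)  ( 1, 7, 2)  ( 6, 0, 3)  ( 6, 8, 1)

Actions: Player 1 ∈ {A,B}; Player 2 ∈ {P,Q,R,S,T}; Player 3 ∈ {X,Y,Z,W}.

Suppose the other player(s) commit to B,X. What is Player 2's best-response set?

P2 best: {P,Q}

u_2(P vs B,X) = 3
u_2(Q vs B,X) = 3
u_2(R vs B,X) = 2
u_2(S vs B,X) = 2
u_2(T vs B,X) = 1
max payoff 3 at {P,Q}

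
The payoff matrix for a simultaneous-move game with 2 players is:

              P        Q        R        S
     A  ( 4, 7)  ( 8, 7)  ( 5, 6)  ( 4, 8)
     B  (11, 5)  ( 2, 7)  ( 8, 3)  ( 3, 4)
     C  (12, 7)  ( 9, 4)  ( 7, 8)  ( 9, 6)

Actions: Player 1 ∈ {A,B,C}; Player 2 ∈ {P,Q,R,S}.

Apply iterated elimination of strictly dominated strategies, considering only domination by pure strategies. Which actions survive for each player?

P1 drop A (C beats it: P:12>4 Q:9>8 R:7>5 S:9>4)
P2 drop S (P beats it: B:5>4 C:7>6)
P1→{B,C} P2→{P,Q,R}

Survivors P1:{B,C} P2:{P,Q,R}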